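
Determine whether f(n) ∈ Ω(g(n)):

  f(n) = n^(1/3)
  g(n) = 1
True

f(n) = n^(1/3) is O(n^(1/3)), and g(n) = 1 is O(1).
Since O(n^(1/3)) grows at least as fast as O(1), f(n) = Ω(g(n)) is true.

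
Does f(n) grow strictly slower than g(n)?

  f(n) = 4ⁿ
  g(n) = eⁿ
False

f(n) = 4ⁿ is O(4ⁿ), and g(n) = eⁿ is O(eⁿ).
Since O(4ⁿ) grows faster than or equal to O(eⁿ), f(n) = o(g(n)) is false.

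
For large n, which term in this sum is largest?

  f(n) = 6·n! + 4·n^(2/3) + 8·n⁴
6·n!

Looking at each term:
  - 6·n! is O(n!)
  - 4·n^(2/3) is O(n^(2/3))
  - 8·n⁴ is O(n⁴)

The term 6·n! (O(n!)) grows fastest and dominates all others.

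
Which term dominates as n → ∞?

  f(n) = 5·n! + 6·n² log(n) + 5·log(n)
5·n!

Looking at each term:
  - 5·n! is O(n!)
  - 6·n² log(n) is O(n² log n)
  - 5·log(n) is O(log n)

The term 5·n! (O(n!)) grows fastest and dominates all others.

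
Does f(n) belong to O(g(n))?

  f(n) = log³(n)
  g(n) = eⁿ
True

f(n) = log³(n) is O(log³ n), and g(n) = eⁿ is O(eⁿ).
Since O(log³ n) ⊆ O(eⁿ) (f grows no faster than g), f(n) = O(g(n)) is true.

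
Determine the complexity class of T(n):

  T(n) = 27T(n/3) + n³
Θ(n³ log n)

Master Theorem: a = 27, b = 3, f(n) = n³.
Compute the critical exponent d = log₃(27) = 3.
Compare f(n) = Θ(n³) against n^d:
  k = 3 = d, so f(n) = Θ(n^d) — Case 2.
  Work is balanced across levels: T(n) = Θ(n^d log n) = Θ(n³ log n).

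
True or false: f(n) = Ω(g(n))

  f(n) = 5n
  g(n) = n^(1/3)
True

f(n) = 5n is O(n), and g(n) = n^(1/3) is O(n^(1/3)).
Since O(n) grows at least as fast as O(n^(1/3)), f(n) = Ω(g(n)) is true.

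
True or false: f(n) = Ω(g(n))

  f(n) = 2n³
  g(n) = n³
True

f(n) = 2n³ and g(n) = n³ are both O(n³).
Big-Ω permits equal growth rates (f ≥ c·g for some c > 0), so f(n) = Ω(g(n)) is true.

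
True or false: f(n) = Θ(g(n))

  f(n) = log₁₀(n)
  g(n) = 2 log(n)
True

f(n) = log₁₀(n) and g(n) = 2 log(n) are both O(log n).
Since they have the same asymptotic growth rate, f(n) = Θ(g(n)) is true.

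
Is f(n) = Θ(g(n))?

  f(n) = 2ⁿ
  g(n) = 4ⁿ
False

f(n) = 2ⁿ is O(2ⁿ), and g(n) = 4ⁿ is O(4ⁿ).
Since they have different growth rates, f(n) = Θ(g(n)) is false.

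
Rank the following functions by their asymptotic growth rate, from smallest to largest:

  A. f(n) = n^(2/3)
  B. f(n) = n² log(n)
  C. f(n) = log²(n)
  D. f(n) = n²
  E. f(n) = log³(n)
C < E < A < D < B

Comparing growth rates:
C = log²(n) is O(log² n)
E = log³(n) is O(log³ n)
A = n^(2/3) is O(n^(2/3))
D = n² is O(n²)
B = n² log(n) is O(n² log n)

Therefore, the order from slowest to fastest is: C < E < A < D < B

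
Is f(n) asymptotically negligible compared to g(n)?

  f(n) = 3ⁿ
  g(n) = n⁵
False

f(n) = 3ⁿ is O(3ⁿ), and g(n) = n⁵ is O(n⁵).
Since O(3ⁿ) grows faster than or equal to O(n⁵), f(n) = o(g(n)) is false.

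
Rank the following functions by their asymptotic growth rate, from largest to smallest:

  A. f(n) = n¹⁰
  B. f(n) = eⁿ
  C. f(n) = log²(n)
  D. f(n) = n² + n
B > A > D > C

Comparing growth rates:
B = eⁿ is O(eⁿ)
A = n¹⁰ is O(n¹⁰)
D = n² + n is O(n²)
C = log²(n) is O(log² n)

Therefore, the order from fastest to slowest is: B > A > D > C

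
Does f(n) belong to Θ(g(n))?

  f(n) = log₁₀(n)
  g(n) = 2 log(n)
True

f(n) = log₁₀(n) and g(n) = 2 log(n) are both O(log n).
Since they have the same asymptotic growth rate, f(n) = Θ(g(n)) is true.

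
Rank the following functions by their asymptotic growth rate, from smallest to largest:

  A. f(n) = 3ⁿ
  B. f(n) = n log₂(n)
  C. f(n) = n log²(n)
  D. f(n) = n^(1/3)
D < B < C < A

Comparing growth rates:
D = n^(1/3) is O(n^(1/3))
B = n log₂(n) is O(n log n)
C = n log²(n) is O(n log² n)
A = 3ⁿ is O(3ⁿ)

Therefore, the order from slowest to fastest is: D < B < C < A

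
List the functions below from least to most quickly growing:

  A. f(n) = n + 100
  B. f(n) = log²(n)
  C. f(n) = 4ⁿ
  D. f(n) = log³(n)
B < D < A < C

Comparing growth rates:
B = log²(n) is O(log² n)
D = log³(n) is O(log³ n)
A = n + 100 is O(n)
C = 4ⁿ is O(4ⁿ)

Therefore, the order from slowest to fastest is: B < D < A < C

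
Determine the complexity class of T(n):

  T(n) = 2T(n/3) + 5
Θ(n^log₃(2))

Master Theorem: a = 2, b = 3, f(n) = 5.
Compute the critical exponent d = log₃(2) = 0.631.
Compare f(n) = Θ(1) against n^d:
  k = 0 < d = 0.631, so f(n) = O(n^(d-ε)) — Case 1.
  The recursion cost dominates: T(n) = Θ(n^d) = Θ(n^log₃(2)).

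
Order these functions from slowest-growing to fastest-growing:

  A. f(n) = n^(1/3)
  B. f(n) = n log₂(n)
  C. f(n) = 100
C < A < B

Comparing growth rates:
C = 100 is O(1)
A = n^(1/3) is O(n^(1/3))
B = n log₂(n) is O(n log n)

Therefore, the order from slowest to fastest is: C < A < B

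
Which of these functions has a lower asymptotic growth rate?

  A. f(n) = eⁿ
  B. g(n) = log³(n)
B

f(n) = eⁿ is O(eⁿ), while g(n) = log³(n) is O(log³ n).
Since O(log³ n) grows slower than O(eⁿ), g(n) is dominated.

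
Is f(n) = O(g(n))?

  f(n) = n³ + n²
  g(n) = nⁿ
True

f(n) = n³ + n² is O(n³), and g(n) = nⁿ is O(nⁿ).
Since O(n³) ⊆ O(nⁿ) (f grows no faster than g), f(n) = O(g(n)) is true.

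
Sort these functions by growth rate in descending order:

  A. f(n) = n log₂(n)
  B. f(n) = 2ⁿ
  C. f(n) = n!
C > B > A

Comparing growth rates:
C = n! is O(n!)
B = 2ⁿ is O(2ⁿ)
A = n log₂(n) is O(n log n)

Therefore, the order from fastest to slowest is: C > B > A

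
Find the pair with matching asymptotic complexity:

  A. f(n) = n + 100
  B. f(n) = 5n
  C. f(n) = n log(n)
A and B

Examining each function:
  A. n + 100 is O(n)
  B. 5n is O(n)
  C. n log(n) is O(n log n)

Functions A and B both have the same complexity class.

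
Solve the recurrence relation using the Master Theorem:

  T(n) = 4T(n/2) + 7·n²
Θ(n² log n)

Master Theorem: a = 4, b = 2, f(n) = 7·n².
Compute the critical exponent d = log₂(4) = 2.
Compare f(n) = Θ(n²) against n^d:
  k = 2 = d, so f(n) = Θ(n^d) — Case 2.
  Work is balanced across levels: T(n) = Θ(n^d log n) = Θ(n² log n).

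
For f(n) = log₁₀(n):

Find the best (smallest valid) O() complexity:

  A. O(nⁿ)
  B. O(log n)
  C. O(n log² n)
B

f(n) = log₁₀(n) is O(log n).
All listed options are valid Big-O bounds (upper bounds),
but O(log n) is the tightest (smallest valid bound).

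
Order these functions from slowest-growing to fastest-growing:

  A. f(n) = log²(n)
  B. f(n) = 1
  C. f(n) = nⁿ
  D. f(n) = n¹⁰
B < A < D < C

Comparing growth rates:
B = 1 is O(1)
A = log²(n) is O(log² n)
D = n¹⁰ is O(n¹⁰)
C = nⁿ is O(nⁿ)

Therefore, the order from slowest to fastest is: B < A < D < C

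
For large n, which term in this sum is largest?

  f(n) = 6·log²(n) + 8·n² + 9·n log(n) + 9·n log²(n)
8·n²

Looking at each term:
  - 6·log²(n) is O(log² n)
  - 8·n² is O(n²)
  - 9·n log(n) is O(n log n)
  - 9·n log²(n) is O(n log² n)

The term 8·n² (O(n²)) grows fastest and dominates all others.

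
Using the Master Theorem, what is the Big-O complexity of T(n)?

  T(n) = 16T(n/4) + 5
Θ(n²)

Master Theorem: a = 16, b = 4, f(n) = 5.
Compute the critical exponent d = log₄(16) = 2.
Compare f(n) = Θ(1) against n^d:
  k = 0 < d = 2, so f(n) = O(n^(d-ε)) — Case 1.
  The recursion cost dominates: T(n) = Θ(n^d) = Θ(n²).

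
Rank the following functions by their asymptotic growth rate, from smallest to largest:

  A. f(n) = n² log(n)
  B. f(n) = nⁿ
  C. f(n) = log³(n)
C < A < B

Comparing growth rates:
C = log³(n) is O(log³ n)
A = n² log(n) is O(n² log n)
B = nⁿ is O(nⁿ)

Therefore, the order from slowest to fastest is: C < A < B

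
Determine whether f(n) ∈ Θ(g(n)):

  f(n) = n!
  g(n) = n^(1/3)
False

f(n) = n! is O(n!), and g(n) = n^(1/3) is O(n^(1/3)).
Since they have different growth rates, f(n) = Θ(g(n)) is false.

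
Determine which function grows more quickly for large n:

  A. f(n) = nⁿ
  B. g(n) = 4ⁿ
A

f(n) = nⁿ is O(nⁿ), while g(n) = 4ⁿ is O(4ⁿ).
Since O(nⁿ) grows faster than O(4ⁿ), f(n) dominates.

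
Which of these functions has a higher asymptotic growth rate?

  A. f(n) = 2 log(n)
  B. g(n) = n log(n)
B

f(n) = 2 log(n) is O(log n), while g(n) = n log(n) is O(n log n).
Since O(n log n) grows faster than O(log n), g(n) dominates.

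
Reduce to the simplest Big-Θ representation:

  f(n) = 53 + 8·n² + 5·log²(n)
Θ(n²)

Order the terms by growth rate: 53 ≺ 5·log²(n) ≺ 8·n².
The fastest-growing term 8·n² dominates as n → ∞; dropping its constant factor gives Θ(n²).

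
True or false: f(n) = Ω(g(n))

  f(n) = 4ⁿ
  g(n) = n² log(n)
True

f(n) = 4ⁿ is O(4ⁿ), and g(n) = n² log(n) is O(n² log n).
Since O(4ⁿ) grows at least as fast as O(n² log n), f(n) = Ω(g(n)) is true.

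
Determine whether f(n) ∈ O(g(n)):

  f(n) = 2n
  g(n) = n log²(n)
True

f(n) = 2n is O(n), and g(n) = n log²(n) is O(n log² n).
Since O(n) ⊆ O(n log² n) (f grows no faster than g), f(n) = O(g(n)) is true.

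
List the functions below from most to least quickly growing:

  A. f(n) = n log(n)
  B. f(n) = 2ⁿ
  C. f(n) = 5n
B > A > C

Comparing growth rates:
B = 2ⁿ is O(2ⁿ)
A = n log(n) is O(n log n)
C = 5n is O(n)

Therefore, the order from fastest to slowest is: B > A > C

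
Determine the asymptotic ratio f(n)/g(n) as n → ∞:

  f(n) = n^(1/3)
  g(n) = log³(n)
∞

Since n^(1/3) (O(n^(1/3))) grows faster than log³(n) (O(log³ n)),
the ratio f(n)/g(n) → ∞ as n → ∞.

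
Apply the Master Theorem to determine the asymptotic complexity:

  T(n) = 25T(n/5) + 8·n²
Θ(n² log n)

Master Theorem: a = 25, b = 5, f(n) = 8·n².
Compute the critical exponent d = log₅(25) = 2.
Compare f(n) = Θ(n²) against n^d:
  k = 2 = d, so f(n) = Θ(n^d) — Case 2.
  Work is balanced across levels: T(n) = Θ(n^d log n) = Θ(n² log n).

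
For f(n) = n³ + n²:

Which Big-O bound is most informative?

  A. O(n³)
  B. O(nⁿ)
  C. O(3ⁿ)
A

f(n) = n³ + n² is O(n³).
All listed options are valid Big-O bounds (upper bounds),
but O(n³) is the tightest (smallest valid bound).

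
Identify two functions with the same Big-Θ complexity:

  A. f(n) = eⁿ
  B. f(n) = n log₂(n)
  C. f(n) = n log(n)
B and C

Examining each function:
  A. eⁿ is O(eⁿ)
  B. n log₂(n) is O(n log n)
  C. n log(n) is O(n log n)

Functions B and C both have the same complexity class.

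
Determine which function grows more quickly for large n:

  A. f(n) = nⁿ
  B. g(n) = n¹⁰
A

f(n) = nⁿ is O(nⁿ), while g(n) = n¹⁰ is O(n¹⁰).
Since O(nⁿ) grows faster than O(n¹⁰), f(n) dominates.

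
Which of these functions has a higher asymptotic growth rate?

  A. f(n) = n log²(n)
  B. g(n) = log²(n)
A

f(n) = n log²(n) is O(n log² n), while g(n) = log²(n) is O(log² n).
Since O(n log² n) grows faster than O(log² n), f(n) dominates.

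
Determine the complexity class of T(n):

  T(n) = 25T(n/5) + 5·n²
Θ(n² log n)

Master Theorem: a = 25, b = 5, f(n) = 5·n².
Compute the critical exponent d = log₅(25) = 2.
Compare f(n) = Θ(n²) against n^d:
  k = 2 = d, so f(n) = Θ(n^d) — Case 2.
  Work is balanced across levels: T(n) = Θ(n^d log n) = Θ(n² log n).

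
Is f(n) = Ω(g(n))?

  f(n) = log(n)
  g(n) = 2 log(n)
True

f(n) = log(n) and g(n) = 2 log(n) are both O(log n).
Big-Ω permits equal growth rates (f ≥ c·g for some c > 0), so f(n) = Ω(g(n)) is true.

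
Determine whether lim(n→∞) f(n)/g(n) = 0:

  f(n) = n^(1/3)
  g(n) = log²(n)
False

f(n) = n^(1/3) is O(n^(1/3)), and g(n) = log²(n) is O(log² n).
Since O(n^(1/3)) grows faster than or equal to O(log² n), f(n) = o(g(n)) is false.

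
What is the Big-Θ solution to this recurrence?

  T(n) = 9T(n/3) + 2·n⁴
Θ(n⁴)

Master Theorem: a = 9, b = 3, f(n) = 2·n⁴.
Compute the critical exponent d = log₃(9) = 2.
Compare f(n) = Θ(n⁴) against n^d:
  k = 4 > d = 2, so f(n) = Ω(n^(d+ε)) — Case 3.
  Regularity: a·(n/b)^4/n^4 = a/b^4 = 9/81 < 1 ✓.
  The top-level work dominates: T(n) = Θ(f(n)) = Θ(n⁴).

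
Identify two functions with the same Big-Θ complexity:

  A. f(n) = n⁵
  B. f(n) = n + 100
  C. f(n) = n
B and C

Examining each function:
  A. n⁵ is O(n⁵)
  B. n + 100 is O(n)
  C. n is O(n)

Functions B and C both have the same complexity class.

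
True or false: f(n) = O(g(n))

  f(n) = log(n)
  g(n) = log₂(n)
True

f(n) = log(n) and g(n) = log₂(n) are both O(log n).
Big-O permits equal growth rates (f ≤ c·g for some c), so f(n) = O(g(n)) is true.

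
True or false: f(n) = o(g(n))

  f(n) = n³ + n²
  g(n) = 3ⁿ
True

f(n) = n³ + n² is O(n³), and g(n) = 3ⁿ is O(3ⁿ).
Since O(n³) grows strictly slower than O(3ⁿ), f(n) = o(g(n)) is true.
This means lim(n→∞) f(n)/g(n) = 0.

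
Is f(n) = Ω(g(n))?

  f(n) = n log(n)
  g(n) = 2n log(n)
True

f(n) = n log(n) and g(n) = 2n log(n) are both O(n log n).
Big-Ω permits equal growth rates (f ≥ c·g for some c > 0), so f(n) = Ω(g(n)) is true.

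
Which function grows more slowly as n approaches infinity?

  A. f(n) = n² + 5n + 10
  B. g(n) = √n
B

f(n) = n² + 5n + 10 is O(n²), while g(n) = √n is O(√n).
Since O(√n) grows slower than O(n²), g(n) is dominated.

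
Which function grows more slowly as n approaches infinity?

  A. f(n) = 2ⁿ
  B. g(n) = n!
A

f(n) = 2ⁿ is O(2ⁿ), while g(n) = n! is O(n!).
Since O(2ⁿ) grows slower than O(n!), f(n) is dominated.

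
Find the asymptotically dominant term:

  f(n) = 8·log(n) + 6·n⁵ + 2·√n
6·n⁵

Looking at each term:
  - 8·log(n) is O(log n)
  - 6·n⁵ is O(n⁵)
  - 2·√n is O(√n)

The term 6·n⁵ (O(n⁵)) grows fastest and dominates all others.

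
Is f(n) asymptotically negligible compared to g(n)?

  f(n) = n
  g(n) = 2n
False

f(n) = n is O(n), and g(n) = 2n is O(n).
Since they have the same growth rate, f(n) = o(g(n)) is false.
(f = o(g) requires f to grow strictly slower, not equal.)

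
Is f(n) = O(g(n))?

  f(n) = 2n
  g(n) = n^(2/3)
False

f(n) = 2n is O(n), and g(n) = n^(2/3) is O(n^(2/3)).
Since O(n) grows faster than O(n^(2/3)), f(n) = O(g(n)) is false.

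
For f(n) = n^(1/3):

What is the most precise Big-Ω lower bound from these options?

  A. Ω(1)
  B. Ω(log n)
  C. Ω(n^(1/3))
C

f(n) = n^(1/3) is Ω(n^(1/3)).
All listed options are valid Big-Ω bounds (lower bounds),
but Ω(n^(1/3)) is the tightest (largest valid bound).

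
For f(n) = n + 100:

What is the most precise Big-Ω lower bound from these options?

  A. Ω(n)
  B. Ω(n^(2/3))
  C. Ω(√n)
A

f(n) = n + 100 is Ω(n).
All listed options are valid Big-Ω bounds (lower bounds),
but Ω(n) is the tightest (largest valid bound).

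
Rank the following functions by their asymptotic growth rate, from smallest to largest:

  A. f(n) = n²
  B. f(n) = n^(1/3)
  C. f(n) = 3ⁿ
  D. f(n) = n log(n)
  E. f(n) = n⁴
B < D < A < E < C

Comparing growth rates:
B = n^(1/3) is O(n^(1/3))
D = n log(n) is O(n log n)
A = n² is O(n²)
E = n⁴ is O(n⁴)
C = 3ⁿ is O(3ⁿ)

Therefore, the order from slowest to fastest is: B < D < A < E < C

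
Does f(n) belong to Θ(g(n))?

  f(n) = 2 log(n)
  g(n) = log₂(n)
True

f(n) = 2 log(n) and g(n) = log₂(n) are both O(log n).
Since they have the same asymptotic growth rate, f(n) = Θ(g(n)) is true.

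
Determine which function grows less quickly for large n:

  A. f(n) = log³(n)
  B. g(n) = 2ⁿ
A

f(n) = log³(n) is O(log³ n), while g(n) = 2ⁿ is O(2ⁿ).
Since O(log³ n) grows slower than O(2ⁿ), f(n) is dominated.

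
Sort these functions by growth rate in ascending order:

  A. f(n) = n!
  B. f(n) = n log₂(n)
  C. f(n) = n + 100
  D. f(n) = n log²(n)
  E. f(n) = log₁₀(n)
E < C < B < D < A

Comparing growth rates:
E = log₁₀(n) is O(log n)
C = n + 100 is O(n)
B = n log₂(n) is O(n log n)
D = n log²(n) is O(n log² n)
A = n! is O(n!)

Therefore, the order from slowest to fastest is: E < C < B < D < A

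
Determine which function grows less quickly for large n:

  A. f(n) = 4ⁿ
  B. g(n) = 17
B

f(n) = 4ⁿ is O(4ⁿ), while g(n) = 17 is O(1).
Since O(1) grows slower than O(4ⁿ), g(n) is dominated.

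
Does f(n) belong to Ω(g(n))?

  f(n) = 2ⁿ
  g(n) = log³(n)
True

f(n) = 2ⁿ is O(2ⁿ), and g(n) = log³(n) is O(log³ n).
Since O(2ⁿ) grows at least as fast as O(log³ n), f(n) = Ω(g(n)) is true.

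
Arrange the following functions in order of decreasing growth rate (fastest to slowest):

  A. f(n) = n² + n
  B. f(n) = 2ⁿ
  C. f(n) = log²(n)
B > A > C

Comparing growth rates:
B = 2ⁿ is O(2ⁿ)
A = n² + n is O(n²)
C = log²(n) is O(log² n)

Therefore, the order from fastest to slowest is: B > A > C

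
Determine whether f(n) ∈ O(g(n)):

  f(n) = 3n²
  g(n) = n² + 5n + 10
True

f(n) = 3n² and g(n) = n² + 5n + 10 are both O(n²).
Big-O permits equal growth rates (f ≤ c·g for some c), so f(n) = O(g(n)) is true.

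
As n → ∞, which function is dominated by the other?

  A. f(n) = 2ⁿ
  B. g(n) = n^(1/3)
B

f(n) = 2ⁿ is O(2ⁿ), while g(n) = n^(1/3) is O(n^(1/3)).
Since O(n^(1/3)) grows slower than O(2ⁿ), g(n) is dominated.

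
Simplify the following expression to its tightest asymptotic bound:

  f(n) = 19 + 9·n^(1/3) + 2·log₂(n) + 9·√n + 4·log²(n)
Θ(√n)

Order the terms by growth rate: 19 ≺ 2·log₂(n) ≺ 4·log²(n) ≺ 9·n^(1/3) ≺ 9·√n.
The fastest-growing term 9·√n dominates as n → ∞; dropping its constant factor gives Θ(√n).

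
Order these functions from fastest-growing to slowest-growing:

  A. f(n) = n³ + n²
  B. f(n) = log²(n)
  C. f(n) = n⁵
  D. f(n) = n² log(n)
C > A > D > B

Comparing growth rates:
C = n⁵ is O(n⁵)
A = n³ + n² is O(n³)
D = n² log(n) is O(n² log n)
B = log²(n) is O(log² n)

Therefore, the order from fastest to slowest is: C > A > D > B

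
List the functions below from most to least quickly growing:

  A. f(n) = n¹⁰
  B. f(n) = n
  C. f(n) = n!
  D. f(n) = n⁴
C > A > D > B

Comparing growth rates:
C = n! is O(n!)
A = n¹⁰ is O(n¹⁰)
D = n⁴ is O(n⁴)
B = n is O(n)

Therefore, the order from fastest to slowest is: C > A > D > B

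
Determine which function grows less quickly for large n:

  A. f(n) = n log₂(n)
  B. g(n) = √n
B

f(n) = n log₂(n) is O(n log n), while g(n) = √n is O(√n).
Since O(√n) grows slower than O(n log n), g(n) is dominated.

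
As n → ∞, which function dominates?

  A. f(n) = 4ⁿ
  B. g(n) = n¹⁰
A

f(n) = 4ⁿ is O(4ⁿ), while g(n) = n¹⁰ is O(n¹⁰).
Since O(4ⁿ) grows faster than O(n¹⁰), f(n) dominates.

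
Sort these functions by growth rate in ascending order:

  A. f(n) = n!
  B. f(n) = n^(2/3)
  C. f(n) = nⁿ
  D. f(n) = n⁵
B < D < A < C

Comparing growth rates:
B = n^(2/3) is O(n^(2/3))
D = n⁵ is O(n⁵)
A = n! is O(n!)
C = nⁿ is O(nⁿ)

Therefore, the order from slowest to fastest is: B < D < A < C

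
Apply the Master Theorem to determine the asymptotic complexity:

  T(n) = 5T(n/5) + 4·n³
Θ(n³)

Master Theorem: a = 5, b = 5, f(n) = 4·n³.
Compute the critical exponent d = log₅(5) = 1.
Compare f(n) = Θ(n³) against n^d:
  k = 3 > d = 1, so f(n) = Ω(n^(d+ε)) — Case 3.
  Regularity: a·(n/b)^3/n^3 = a/b^3 = 5/125 < 1 ✓.
  The top-level work dominates: T(n) = Θ(f(n)) = Θ(n³).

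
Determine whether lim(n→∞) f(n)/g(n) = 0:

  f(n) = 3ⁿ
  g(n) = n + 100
False

f(n) = 3ⁿ is O(3ⁿ), and g(n) = n + 100 is O(n).
Since O(3ⁿ) grows faster than or equal to O(n), f(n) = o(g(n)) is false.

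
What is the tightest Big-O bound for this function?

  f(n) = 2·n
O(n)

The dominant term in 2·n is 2·n, which is Θ(n).
Constants are absorbed, so the tightest bound is O(n).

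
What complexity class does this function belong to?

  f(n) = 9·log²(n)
O(log² n)

The dominant term in 9·log²(n) is 9·log²(n), which is Θ(log² n).
Constants are absorbed, so the tightest bound is O(log² n).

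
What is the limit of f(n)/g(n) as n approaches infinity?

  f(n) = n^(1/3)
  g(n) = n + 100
0

Since n^(1/3) (O(n^(1/3))) grows slower than n + 100 (O(n)),
the ratio f(n)/g(n) → 0 as n → ∞.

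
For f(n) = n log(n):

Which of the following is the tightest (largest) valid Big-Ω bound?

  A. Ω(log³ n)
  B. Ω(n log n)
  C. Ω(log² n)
B

f(n) = n log(n) is Ω(n log n).
All listed options are valid Big-Ω bounds (lower bounds),
but Ω(n log n) is the tightest (largest valid bound).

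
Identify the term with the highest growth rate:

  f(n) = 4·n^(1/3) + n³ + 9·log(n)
n³

Looking at each term:
  - 4·n^(1/3) is O(n^(1/3))
  - n³ is O(n³)
  - 9·log(n) is O(log n)

The term n³ (O(n³)) grows fastest and dominates all others.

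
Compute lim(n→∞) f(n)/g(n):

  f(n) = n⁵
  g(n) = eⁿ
0

Since n⁵ (O(n⁵)) grows slower than eⁿ (O(eⁿ)),
the ratio f(n)/g(n) → 0 as n → ∞.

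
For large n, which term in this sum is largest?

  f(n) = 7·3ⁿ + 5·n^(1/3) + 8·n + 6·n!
6·n!

Looking at each term:
  - 7·3ⁿ is O(3ⁿ)
  - 5·n^(1/3) is O(n^(1/3))
  - 8·n is O(n)
  - 6·n! is O(n!)

The term 6·n! (O(n!)) grows fastest and dominates all others.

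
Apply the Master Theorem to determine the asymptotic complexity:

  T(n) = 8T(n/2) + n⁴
Θ(n⁴)

Master Theorem: a = 8, b = 2, f(n) = n⁴.
Compute the critical exponent d = log₂(8) = 3.
Compare f(n) = Θ(n⁴) against n^d:
  k = 4 > d = 3, so f(n) = Ω(n^(d+ε)) — Case 3.
  Regularity: a·(n/b)^4/n^4 = a/b^4 = 8/16 < 1 ✓.
  The top-level work dominates: T(n) = Θ(f(n)) = Θ(n⁴).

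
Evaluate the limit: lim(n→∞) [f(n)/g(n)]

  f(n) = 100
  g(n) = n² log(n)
0

Since 100 (O(1)) grows slower than n² log(n) (O(n² log n)),
the ratio f(n)/g(n) → 0 as n → ∞.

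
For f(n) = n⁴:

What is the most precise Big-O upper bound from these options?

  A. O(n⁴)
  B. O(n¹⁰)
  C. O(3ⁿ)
A

f(n) = n⁴ is O(n⁴).
All listed options are valid Big-O bounds (upper bounds),
but O(n⁴) is the tightest (smallest valid bound).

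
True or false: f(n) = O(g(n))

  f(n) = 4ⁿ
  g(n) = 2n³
False

f(n) = 4ⁿ is O(4ⁿ), and g(n) = 2n³ is O(n³).
Since O(4ⁿ) grows faster than O(n³), f(n) = O(g(n)) is false.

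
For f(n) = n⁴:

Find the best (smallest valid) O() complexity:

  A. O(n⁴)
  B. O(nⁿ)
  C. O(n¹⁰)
A

f(n) = n⁴ is O(n⁴).
All listed options are valid Big-O bounds (upper bounds),
but O(n⁴) is the tightest (smallest valid bound).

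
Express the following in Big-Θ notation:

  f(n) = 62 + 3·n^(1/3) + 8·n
Θ(n)

Order the terms by growth rate: 62 ≺ 3·n^(1/3) ≺ 8·n.
The fastest-growing term 8·n dominates as n → ∞; dropping its constant factor gives Θ(n).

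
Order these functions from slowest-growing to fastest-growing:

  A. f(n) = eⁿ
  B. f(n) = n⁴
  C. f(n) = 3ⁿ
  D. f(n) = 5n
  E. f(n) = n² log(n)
D < E < B < A < C

Comparing growth rates:
D = 5n is O(n)
E = n² log(n) is O(n² log n)
B = n⁴ is O(n⁴)
A = eⁿ is O(eⁿ)
C = 3ⁿ is O(3ⁿ)

Therefore, the order from slowest to fastest is: D < E < B < A < C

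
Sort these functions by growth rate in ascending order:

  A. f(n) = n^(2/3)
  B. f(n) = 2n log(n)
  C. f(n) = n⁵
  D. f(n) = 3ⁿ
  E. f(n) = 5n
A < E < B < C < D

Comparing growth rates:
A = n^(2/3) is O(n^(2/3))
E = 5n is O(n)
B = 2n log(n) is O(n log n)
C = n⁵ is O(n⁵)
D = 3ⁿ is O(3ⁿ)

Therefore, the order from slowest to fastest is: A < E < B < C < D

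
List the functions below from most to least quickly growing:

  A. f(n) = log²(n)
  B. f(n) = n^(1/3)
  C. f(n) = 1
B > A > C

Comparing growth rates:
B = n^(1/3) is O(n^(1/3))
A = log²(n) is O(log² n)
C = 1 is O(1)

Therefore, the order from fastest to slowest is: B > A > C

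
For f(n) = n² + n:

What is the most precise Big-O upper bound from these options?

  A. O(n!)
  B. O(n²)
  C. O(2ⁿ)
B

f(n) = n² + n is O(n²).
All listed options are valid Big-O bounds (upper bounds),
but O(n²) is the tightest (smallest valid bound).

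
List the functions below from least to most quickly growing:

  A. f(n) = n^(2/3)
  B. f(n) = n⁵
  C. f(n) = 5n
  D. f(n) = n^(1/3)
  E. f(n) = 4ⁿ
D < A < C < B < E

Comparing growth rates:
D = n^(1/3) is O(n^(1/3))
A = n^(2/3) is O(n^(2/3))
C = 5n is O(n)
B = n⁵ is O(n⁵)
E = 4ⁿ is O(4ⁿ)

Therefore, the order from slowest to fastest is: D < A < C < B < E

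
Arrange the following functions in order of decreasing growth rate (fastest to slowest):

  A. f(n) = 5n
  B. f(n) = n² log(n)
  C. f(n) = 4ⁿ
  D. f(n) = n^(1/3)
C > B > A > D

Comparing growth rates:
C = 4ⁿ is O(4ⁿ)
B = n² log(n) is O(n² log n)
A = 5n is O(n)
D = n^(1/3) is O(n^(1/3))

Therefore, the order from fastest to slowest is: C > B > A > D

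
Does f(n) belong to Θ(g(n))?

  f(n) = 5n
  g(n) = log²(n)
False

f(n) = 5n is O(n), and g(n) = log²(n) is O(log² n).
Since they have different growth rates, f(n) = Θ(g(n)) is false.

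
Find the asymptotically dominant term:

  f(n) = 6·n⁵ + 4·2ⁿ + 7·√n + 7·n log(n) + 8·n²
4·2ⁿ

Looking at each term:
  - 6·n⁵ is O(n⁵)
  - 4·2ⁿ is O(2ⁿ)
  - 7·√n is O(√n)
  - 7·n log(n) is O(n log n)
  - 8·n² is O(n²)

The term 4·2ⁿ (O(2ⁿ)) grows fastest and dominates all others.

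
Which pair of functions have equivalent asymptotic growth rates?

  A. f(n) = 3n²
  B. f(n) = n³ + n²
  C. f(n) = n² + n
A and C

Examining each function:
  A. 3n² is O(n²)
  B. n³ + n² is O(n³)
  C. n² + n is O(n²)

Functions A and C both have the same complexity class.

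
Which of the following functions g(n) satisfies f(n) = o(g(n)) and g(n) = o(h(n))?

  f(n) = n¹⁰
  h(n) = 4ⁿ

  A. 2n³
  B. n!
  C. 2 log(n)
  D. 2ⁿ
D

We need g(n) with n¹⁰ = o(g(n)) and g(n) = o(4ⁿ), i.e. O(n¹⁰) ≺ g ≺ O(4ⁿ).
Check each option:
  A. 2n³ — O(n³) does not grow strictly faster than f(n)
  B. n! — O(n!) does not grow strictly slower than h(n)
  C. 2 log(n) — O(log n) does not grow strictly faster than f(n)
  D. 2ⁿ — O(2ⁿ) is strictly between O(n¹⁰) and O(4ⁿ) ✓

Only option D (2ⁿ) lies strictly between.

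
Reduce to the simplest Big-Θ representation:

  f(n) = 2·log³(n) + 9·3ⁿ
Θ(3ⁿ)

Order the terms by growth rate: 2·log³(n) ≺ 9·3ⁿ.
The fastest-growing term 9·3ⁿ dominates as n → ∞; dropping its constant factor gives Θ(3ⁿ).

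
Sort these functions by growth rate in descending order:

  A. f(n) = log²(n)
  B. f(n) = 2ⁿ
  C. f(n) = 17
B > A > C

Comparing growth rates:
B = 2ⁿ is O(2ⁿ)
A = log²(n) is O(log² n)
C = 17 is O(1)

Therefore, the order from fastest to slowest is: B > A > C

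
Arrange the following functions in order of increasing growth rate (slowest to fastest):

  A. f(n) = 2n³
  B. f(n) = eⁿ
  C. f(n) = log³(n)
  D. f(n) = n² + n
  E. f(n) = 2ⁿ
C < D < A < E < B

Comparing growth rates:
C = log³(n) is O(log³ n)
D = n² + n is O(n²)
A = 2n³ is O(n³)
E = 2ⁿ is O(2ⁿ)
B = eⁿ is O(eⁿ)

Therefore, the order from slowest to fastest is: C < D < A < E < B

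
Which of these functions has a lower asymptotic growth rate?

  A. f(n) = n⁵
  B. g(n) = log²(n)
B

f(n) = n⁵ is O(n⁵), while g(n) = log²(n) is O(log² n).
Since O(log² n) grows slower than O(n⁵), g(n) is dominated.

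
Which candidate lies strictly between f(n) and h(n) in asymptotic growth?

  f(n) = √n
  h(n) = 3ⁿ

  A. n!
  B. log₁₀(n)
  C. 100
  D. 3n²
D

We need g(n) with √n = o(g(n)) and g(n) = o(3ⁿ), i.e. O(√n) ≺ g ≺ O(3ⁿ).
Check each option:
  A. n! — O(n!) does not grow strictly slower than h(n)
  B. log₁₀(n) — O(log n) does not grow strictly faster than f(n)
  C. 100 — O(1) does not grow strictly faster than f(n)
  D. 3n² — O(n²) is strictly between O(√n) and O(3ⁿ) ✓

Only option D (3n²) lies strictly between.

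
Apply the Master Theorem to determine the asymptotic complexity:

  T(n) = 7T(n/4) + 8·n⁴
Θ(n⁴)

Master Theorem: a = 7, b = 4, f(n) = 8·n⁴.
Compute the critical exponent d = log₄(7) = 1.404.
Compare f(n) = Θ(n⁴) against n^d:
  k = 4 > d = 1.404, so f(n) = Ω(n^(d+ε)) — Case 3.
  Regularity: a·(n/b)^4/n^4 = a/b^4 = 7/256 < 1 ✓.
  The top-level work dominates: T(n) = Θ(f(n)) = Θ(n⁴).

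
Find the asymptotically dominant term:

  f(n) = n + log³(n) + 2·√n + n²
n²

Looking at each term:
  - n is O(n)
  - log³(n) is O(log³ n)
  - 2·√n is O(√n)
  - n² is O(n²)

The term n² (O(n²)) grows fastest and dominates all others.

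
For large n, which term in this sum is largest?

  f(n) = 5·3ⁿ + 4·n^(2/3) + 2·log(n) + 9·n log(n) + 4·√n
5·3ⁿ

Looking at each term:
  - 5·3ⁿ is O(3ⁿ)
  - 4·n^(2/3) is O(n^(2/3))
  - 2·log(n) is O(log n)
  - 9·n log(n) is O(n log n)
  - 4·√n is O(√n)

The term 5·3ⁿ (O(3ⁿ)) grows fastest and dominates all others.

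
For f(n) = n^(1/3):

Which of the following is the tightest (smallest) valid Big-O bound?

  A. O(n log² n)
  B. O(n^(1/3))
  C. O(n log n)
B

f(n) = n^(1/3) is O(n^(1/3)).
All listed options are valid Big-O bounds (upper bounds),
but O(n^(1/3)) is the tightest (smallest valid bound).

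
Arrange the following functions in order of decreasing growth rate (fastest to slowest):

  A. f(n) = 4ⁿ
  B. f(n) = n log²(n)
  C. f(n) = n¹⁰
A > C > B

Comparing growth rates:
A = 4ⁿ is O(4ⁿ)
C = n¹⁰ is O(n¹⁰)
B = n log²(n) is O(n log² n)

Therefore, the order from fastest to slowest is: A > C > B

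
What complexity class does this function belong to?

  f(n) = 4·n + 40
O(n)

The dominant term in 4·n + 40 is 4·n, which is Θ(n).
Lower-order terms (40) are asymptotically negligible.
Constants are absorbed, so the tightest bound is O(n).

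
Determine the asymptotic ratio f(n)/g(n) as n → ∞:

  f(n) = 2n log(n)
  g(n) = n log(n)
2

Since 2n log(n) and n log(n) have the same growth rate (O(n log n)),
the ratio converges to a constant: 2.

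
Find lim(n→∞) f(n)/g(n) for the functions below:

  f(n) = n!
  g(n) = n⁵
∞

Since n! (O(n!)) grows faster than n⁵ (O(n⁵)),
the ratio f(n)/g(n) → ∞ as n → ∞.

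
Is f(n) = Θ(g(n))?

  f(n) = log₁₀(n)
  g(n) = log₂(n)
True

f(n) = log₁₀(n) and g(n) = log₂(n) are both O(log n).
Since they have the same asymptotic growth rate, f(n) = Θ(g(n)) is true.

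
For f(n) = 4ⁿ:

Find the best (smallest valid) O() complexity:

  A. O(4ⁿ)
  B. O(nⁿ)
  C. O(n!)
A

f(n) = 4ⁿ is O(4ⁿ).
All listed options are valid Big-O bounds (upper bounds),
but O(4ⁿ) is the tightest (smallest valid bound).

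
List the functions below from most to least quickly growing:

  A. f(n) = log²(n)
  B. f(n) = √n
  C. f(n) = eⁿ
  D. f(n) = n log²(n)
C > D > B > A

Comparing growth rates:
C = eⁿ is O(eⁿ)
D = n log²(n) is O(n log² n)
B = √n is O(√n)
A = log²(n) is O(log² n)

Therefore, the order from fastest to slowest is: C > D > B > A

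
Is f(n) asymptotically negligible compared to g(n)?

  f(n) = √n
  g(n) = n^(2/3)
True

f(n) = √n is O(√n), and g(n) = n^(2/3) is O(n^(2/3)).
Since O(√n) grows strictly slower than O(n^(2/3)), f(n) = o(g(n)) is true.
This means lim(n→∞) f(n)/g(n) = 0.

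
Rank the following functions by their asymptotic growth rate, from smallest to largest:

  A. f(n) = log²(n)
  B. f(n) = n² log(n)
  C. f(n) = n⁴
A < B < C

Comparing growth rates:
A = log²(n) is O(log² n)
B = n² log(n) is O(n² log n)
C = n⁴ is O(n⁴)

Therefore, the order from slowest to fastest is: A < B < C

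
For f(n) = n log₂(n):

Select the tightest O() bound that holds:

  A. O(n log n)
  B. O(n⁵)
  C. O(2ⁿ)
A

f(n) = n log₂(n) is O(n log n).
All listed options are valid Big-O bounds (upper bounds),
but O(n log n) is the tightest (smallest valid bound).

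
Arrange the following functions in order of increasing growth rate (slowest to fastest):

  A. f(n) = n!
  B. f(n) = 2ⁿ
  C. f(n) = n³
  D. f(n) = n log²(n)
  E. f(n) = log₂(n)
E < D < C < B < A

Comparing growth rates:
E = log₂(n) is O(log n)
D = n log²(n) is O(n log² n)
C = n³ is O(n³)
B = 2ⁿ is O(2ⁿ)
A = n! is O(n!)

Therefore, the order from slowest to fastest is: E < D < C < B < A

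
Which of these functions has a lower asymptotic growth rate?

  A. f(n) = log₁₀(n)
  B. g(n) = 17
B

f(n) = log₁₀(n) is O(log n), while g(n) = 17 is O(1).
Since O(1) grows slower than O(log n), g(n) is dominated.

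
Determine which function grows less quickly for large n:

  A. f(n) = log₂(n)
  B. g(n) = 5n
A

f(n) = log₂(n) is O(log n), while g(n) = 5n is O(n).
Since O(log n) grows slower than O(n), f(n) is dominated.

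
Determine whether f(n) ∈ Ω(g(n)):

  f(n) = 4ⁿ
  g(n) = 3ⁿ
True

f(n) = 4ⁿ is O(4ⁿ), and g(n) = 3ⁿ is O(3ⁿ).
Since O(4ⁿ) grows at least as fast as O(3ⁿ), f(n) = Ω(g(n)) is true.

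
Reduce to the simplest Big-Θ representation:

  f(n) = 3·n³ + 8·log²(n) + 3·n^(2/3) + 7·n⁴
Θ(n⁴)

Order the terms by growth rate: 8·log²(n) ≺ 3·n^(2/3) ≺ 3·n³ ≺ 7·n⁴.
The fastest-growing term 7·n⁴ dominates as n → ∞; dropping its constant factor gives Θ(n⁴).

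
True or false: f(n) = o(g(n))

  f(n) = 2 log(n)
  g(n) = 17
False

f(n) = 2 log(n) is O(log n), and g(n) = 17 is O(1).
Since O(log n) grows faster than or equal to O(1), f(n) = o(g(n)) is false.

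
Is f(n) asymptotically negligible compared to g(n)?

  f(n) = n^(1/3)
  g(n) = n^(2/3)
True

f(n) = n^(1/3) is O(n^(1/3)), and g(n) = n^(2/3) is O(n^(2/3)).
Since O(n^(1/3)) grows strictly slower than O(n^(2/3)), f(n) = o(g(n)) is true.
This means lim(n→∞) f(n)/g(n) = 0.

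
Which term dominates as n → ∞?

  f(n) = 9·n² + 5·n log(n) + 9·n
9·n²

Looking at each term:
  - 9·n² is O(n²)
  - 5·n log(n) is O(n log n)
  - 9·n is O(n)

The term 9·n² (O(n²)) grows fastest and dominates all others.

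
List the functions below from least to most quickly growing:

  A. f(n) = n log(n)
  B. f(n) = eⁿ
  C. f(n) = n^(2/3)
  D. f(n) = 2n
C < D < A < B

Comparing growth rates:
C = n^(2/3) is O(n^(2/3))
D = 2n is O(n)
A = n log(n) is O(n log n)
B = eⁿ is O(eⁿ)

Therefore, the order from slowest to fastest is: C < D < A < B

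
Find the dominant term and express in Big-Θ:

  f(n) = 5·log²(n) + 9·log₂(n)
Θ(log² n)

Order the terms by growth rate: 9·log₂(n) ≺ 5·log²(n).
The fastest-growing term 5·log²(n) dominates as n → ∞; dropping its constant factor gives Θ(log² n).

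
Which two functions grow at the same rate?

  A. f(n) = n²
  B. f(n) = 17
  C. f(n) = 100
B and C

Examining each function:
  A. n² is O(n²)
  B. 17 is O(1)
  C. 100 is O(1)

Functions B and C both have the same complexity class.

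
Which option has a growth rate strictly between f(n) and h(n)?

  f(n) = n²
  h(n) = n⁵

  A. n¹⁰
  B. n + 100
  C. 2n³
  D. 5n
C

We need g(n) with n² = o(g(n)) and g(n) = o(n⁵), i.e. O(n²) ≺ g ≺ O(n⁵).
Check each option:
  A. n¹⁰ — O(n¹⁰) does not grow strictly slower than h(n)
  B. n + 100 — O(n) does not grow strictly faster than f(n)
  C. 2n³ — O(n³) is strictly between O(n²) and O(n⁵) ✓
  D. 5n — O(n) does not grow strictly faster than f(n)

Only option C (2n³) lies strictly between.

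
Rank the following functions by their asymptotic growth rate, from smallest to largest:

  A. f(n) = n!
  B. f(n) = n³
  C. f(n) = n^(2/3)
C < B < A

Comparing growth rates:
C = n^(2/3) is O(n^(2/3))
B = n³ is O(n³)
A = n! is O(n!)

Therefore, the order from slowest to fastest is: C < B < A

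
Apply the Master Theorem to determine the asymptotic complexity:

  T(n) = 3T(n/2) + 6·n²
Θ(n²)

Master Theorem: a = 3, b = 2, f(n) = 6·n².
Compute the critical exponent d = log₂(3) = 1.585.
Compare f(n) = Θ(n²) against n^d:
  k = 2 > d = 1.585, so f(n) = Ω(n^(d+ε)) — Case 3.
  Regularity: a·(n/b)^2/n^2 = a/b^2 = 3/4 < 1 ✓.
  The top-level work dominates: T(n) = Θ(f(n)) = Θ(n²).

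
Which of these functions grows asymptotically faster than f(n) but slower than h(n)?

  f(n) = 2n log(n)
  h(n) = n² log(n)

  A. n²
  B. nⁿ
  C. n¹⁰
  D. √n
A

We need g(n) with 2n log(n) = o(g(n)) and g(n) = o(n² log(n)), i.e. O(n log n) ≺ g ≺ O(n² log n).
Check each option:
  A. n² — O(n²) is strictly between O(n log n) and O(n² log n) ✓
  B. nⁿ — O(nⁿ) does not grow strictly slower than h(n)
  C. n¹⁰ — O(n¹⁰) does not grow strictly slower than h(n)
  D. √n — O(√n) does not grow strictly faster than f(n)

Only option A (n²) lies strictly between.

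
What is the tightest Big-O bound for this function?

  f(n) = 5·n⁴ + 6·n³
O(n⁴)

The dominant term in 5·n⁴ + 6·n³ is 5·n⁴, which is Θ(n⁴).
Lower-order terms (6·n³) are asymptotically negligible.
Constants are absorbed, so the tightest bound is O(n⁴).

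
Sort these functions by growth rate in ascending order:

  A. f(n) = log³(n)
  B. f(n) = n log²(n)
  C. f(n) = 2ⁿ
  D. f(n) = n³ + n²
A < B < D < C

Comparing growth rates:
A = log³(n) is O(log³ n)
B = n log²(n) is O(n log² n)
D = n³ + n² is O(n³)
C = 2ⁿ is O(2ⁿ)

Therefore, the order from slowest to fastest is: A < B < D < C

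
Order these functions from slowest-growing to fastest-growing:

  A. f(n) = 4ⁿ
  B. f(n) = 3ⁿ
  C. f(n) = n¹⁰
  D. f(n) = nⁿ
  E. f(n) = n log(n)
E < C < B < A < D

Comparing growth rates:
E = n log(n) is O(n log n)
C = n¹⁰ is O(n¹⁰)
B = 3ⁿ is O(3ⁿ)
A = 4ⁿ is O(4ⁿ)
D = nⁿ is O(nⁿ)

Therefore, the order from slowest to fastest is: E < C < B < A < D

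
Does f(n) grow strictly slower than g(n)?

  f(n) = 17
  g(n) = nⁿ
True

f(n) = 17 is O(1), and g(n) = nⁿ is O(nⁿ).
Since O(1) grows strictly slower than O(nⁿ), f(n) = o(g(n)) is true.
This means lim(n→∞) f(n)/g(n) = 0.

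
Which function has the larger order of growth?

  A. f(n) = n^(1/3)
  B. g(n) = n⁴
B

f(n) = n^(1/3) is O(n^(1/3)), while g(n) = n⁴ is O(n⁴).
Since O(n⁴) grows faster than O(n^(1/3)), g(n) dominates.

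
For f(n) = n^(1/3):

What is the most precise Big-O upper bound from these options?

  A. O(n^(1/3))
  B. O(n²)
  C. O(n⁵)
A

f(n) = n^(1/3) is O(n^(1/3)).
All listed options are valid Big-O bounds (upper bounds),
but O(n^(1/3)) is the tightest (smallest valid bound).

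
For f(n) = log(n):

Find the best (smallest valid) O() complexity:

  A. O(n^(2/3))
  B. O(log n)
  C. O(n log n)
B

f(n) = log(n) is O(log n).
All listed options are valid Big-O bounds (upper bounds),
but O(log n) is the tightest (smallest valid bound).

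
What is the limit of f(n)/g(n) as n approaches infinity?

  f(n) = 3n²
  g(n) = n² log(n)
0

Since 3n² (O(n²)) grows slower than n² log(n) (O(n² log n)),
the ratio f(n)/g(n) → 0 as n → ∞.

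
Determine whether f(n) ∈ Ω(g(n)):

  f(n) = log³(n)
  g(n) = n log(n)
False

f(n) = log³(n) is O(log³ n), and g(n) = n log(n) is O(n log n).
Since O(log³ n) grows slower than O(n log n), f(n) = Ω(g(n)) is false.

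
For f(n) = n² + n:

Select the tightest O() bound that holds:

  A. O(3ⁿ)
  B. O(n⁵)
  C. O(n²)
C

f(n) = n² + n is O(n²).
All listed options are valid Big-O bounds (upper bounds),
but O(n²) is the tightest (smallest valid bound).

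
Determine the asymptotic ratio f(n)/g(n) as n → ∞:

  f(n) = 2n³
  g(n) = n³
2

Since 2n³ and n³ have the same growth rate (O(n³)),
the ratio converges to a constant: 2.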